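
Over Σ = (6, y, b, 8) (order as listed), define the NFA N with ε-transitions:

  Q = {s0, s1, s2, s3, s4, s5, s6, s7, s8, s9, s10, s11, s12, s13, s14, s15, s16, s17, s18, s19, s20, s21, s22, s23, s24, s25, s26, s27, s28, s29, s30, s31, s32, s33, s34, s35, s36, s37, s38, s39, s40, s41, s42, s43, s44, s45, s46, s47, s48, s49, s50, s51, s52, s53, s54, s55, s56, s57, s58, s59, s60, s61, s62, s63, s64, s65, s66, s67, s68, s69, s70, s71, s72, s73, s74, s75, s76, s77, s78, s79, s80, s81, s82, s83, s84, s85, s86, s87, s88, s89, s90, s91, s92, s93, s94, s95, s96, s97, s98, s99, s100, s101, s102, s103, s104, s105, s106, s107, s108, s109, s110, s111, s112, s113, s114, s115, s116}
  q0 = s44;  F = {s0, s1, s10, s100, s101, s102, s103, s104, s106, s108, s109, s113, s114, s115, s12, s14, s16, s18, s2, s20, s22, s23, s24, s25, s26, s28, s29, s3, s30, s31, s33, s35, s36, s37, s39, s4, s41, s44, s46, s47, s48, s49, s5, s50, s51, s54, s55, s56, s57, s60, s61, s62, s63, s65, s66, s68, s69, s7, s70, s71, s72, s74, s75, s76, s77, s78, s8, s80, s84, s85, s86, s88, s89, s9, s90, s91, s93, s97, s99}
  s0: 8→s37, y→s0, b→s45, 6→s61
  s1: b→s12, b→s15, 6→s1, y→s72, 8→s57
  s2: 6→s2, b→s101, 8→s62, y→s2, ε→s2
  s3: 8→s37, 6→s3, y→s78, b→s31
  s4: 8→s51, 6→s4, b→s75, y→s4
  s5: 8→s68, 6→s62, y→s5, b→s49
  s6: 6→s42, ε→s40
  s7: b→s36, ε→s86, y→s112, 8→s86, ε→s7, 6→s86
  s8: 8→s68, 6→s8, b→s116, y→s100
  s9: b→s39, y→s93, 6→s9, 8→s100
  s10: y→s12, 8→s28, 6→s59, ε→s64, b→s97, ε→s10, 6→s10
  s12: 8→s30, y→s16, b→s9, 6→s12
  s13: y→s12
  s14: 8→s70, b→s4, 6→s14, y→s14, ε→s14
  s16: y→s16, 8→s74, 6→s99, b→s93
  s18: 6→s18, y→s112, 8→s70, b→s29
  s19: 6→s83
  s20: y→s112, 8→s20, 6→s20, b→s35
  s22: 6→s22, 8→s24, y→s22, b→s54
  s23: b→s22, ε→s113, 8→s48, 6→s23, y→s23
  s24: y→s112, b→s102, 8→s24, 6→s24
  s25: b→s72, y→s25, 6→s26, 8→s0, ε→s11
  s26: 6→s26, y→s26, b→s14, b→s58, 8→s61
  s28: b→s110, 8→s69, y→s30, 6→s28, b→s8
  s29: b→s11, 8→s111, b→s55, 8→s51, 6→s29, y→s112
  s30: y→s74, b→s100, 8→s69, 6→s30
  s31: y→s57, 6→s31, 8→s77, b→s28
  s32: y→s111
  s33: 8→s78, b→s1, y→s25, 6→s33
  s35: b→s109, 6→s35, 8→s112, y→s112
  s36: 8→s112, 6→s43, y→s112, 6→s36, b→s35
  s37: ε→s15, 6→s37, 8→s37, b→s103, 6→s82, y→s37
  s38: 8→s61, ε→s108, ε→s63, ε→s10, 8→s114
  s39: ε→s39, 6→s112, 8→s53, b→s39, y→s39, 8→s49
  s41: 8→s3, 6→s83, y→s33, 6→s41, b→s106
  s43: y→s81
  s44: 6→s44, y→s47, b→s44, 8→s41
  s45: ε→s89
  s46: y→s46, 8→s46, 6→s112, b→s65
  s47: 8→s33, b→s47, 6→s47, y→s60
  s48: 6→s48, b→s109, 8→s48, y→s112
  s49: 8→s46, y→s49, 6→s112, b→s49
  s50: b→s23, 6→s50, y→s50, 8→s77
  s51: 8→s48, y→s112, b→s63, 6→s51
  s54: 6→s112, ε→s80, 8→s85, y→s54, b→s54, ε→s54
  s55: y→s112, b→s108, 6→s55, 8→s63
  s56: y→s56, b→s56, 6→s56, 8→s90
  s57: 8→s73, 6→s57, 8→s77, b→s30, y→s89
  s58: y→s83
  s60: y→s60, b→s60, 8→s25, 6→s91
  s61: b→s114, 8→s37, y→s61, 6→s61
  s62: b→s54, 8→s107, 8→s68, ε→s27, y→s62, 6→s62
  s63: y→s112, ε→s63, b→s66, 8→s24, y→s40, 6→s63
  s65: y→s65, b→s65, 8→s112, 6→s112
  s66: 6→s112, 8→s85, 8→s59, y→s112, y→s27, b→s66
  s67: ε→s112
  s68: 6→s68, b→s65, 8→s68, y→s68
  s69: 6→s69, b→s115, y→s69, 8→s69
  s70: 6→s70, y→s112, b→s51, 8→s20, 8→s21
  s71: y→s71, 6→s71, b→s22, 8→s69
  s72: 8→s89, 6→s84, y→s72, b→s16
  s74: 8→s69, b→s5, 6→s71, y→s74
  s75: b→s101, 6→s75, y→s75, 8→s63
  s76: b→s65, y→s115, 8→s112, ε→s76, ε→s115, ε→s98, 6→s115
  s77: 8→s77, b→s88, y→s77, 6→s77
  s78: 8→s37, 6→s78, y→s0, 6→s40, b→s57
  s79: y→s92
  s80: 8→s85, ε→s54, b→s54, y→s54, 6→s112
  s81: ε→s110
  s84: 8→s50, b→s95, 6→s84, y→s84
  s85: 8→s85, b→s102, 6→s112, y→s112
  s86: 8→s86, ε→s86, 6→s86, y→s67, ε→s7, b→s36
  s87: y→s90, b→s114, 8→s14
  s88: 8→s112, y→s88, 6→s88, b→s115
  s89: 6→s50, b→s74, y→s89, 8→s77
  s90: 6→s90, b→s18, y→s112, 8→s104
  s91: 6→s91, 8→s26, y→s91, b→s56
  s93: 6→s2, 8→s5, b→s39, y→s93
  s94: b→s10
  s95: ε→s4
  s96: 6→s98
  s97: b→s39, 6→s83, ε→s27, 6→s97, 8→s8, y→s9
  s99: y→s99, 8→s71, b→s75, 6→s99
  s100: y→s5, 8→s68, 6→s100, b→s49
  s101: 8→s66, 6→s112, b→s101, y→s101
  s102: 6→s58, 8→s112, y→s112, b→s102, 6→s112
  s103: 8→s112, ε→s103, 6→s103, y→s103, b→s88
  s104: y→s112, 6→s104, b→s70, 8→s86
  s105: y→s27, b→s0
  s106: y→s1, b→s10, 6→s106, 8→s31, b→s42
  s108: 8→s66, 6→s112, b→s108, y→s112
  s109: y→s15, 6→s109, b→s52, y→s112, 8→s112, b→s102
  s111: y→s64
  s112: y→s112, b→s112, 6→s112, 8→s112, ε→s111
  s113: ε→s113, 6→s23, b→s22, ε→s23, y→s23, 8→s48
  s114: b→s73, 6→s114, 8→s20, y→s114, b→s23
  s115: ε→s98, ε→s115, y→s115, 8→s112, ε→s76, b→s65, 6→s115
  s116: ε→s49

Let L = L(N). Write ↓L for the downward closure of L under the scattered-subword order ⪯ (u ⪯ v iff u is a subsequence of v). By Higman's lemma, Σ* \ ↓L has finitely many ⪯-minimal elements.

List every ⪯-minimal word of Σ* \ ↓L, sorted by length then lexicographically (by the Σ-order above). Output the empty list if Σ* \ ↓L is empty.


A = [888b8, yy6b8y, 8bbbb6].

|Q|=117, |F|=79, |δ|=397 (37 ε).
min D↑ (76 st, q0=0, F={36}): 0:6→0,y→1,b→0,8→2 1:6→1,y→3,b→1,8→4 2:6→2,y→4,b→5,8→6 3:6→7,y→3,b→3,8→8 4:6→4,y→8,b→9,8→10 5:6→5,y→9,b→11,8→12 6:6→6,y→10,b→12,8→13 7:6→7,y→7,b→14,8→15 8:6→15,y→8,b→16,8→17 9:6→9,y→16,b→18,8→19 10:6→10,y→17,b→19,8→13 11:6→11,y→18,b→20,8→21 12:6→12,y→19,b→21,8→22 13:6→13,y→13,b→23,8→13 14:6→14,y→14,b→14,8→24 15:6→15,y→15,b→25,8→26 16:6→27,y→16,b→28,8→29 17:6→26,y→17,b→29,8→13 18:6→18,y→28,b→30,8→31 19:6→19,y→29,b→31,8→22 20:6→20,y→30,b→32,8→33 21:6→21,y→31,b→33,8→34 22:6→22,y→22,b→35,8→22 23:6→23,y→23,b→35,8→36 24:6→24,y→36,b→37,8→38 25:6→25,y→25,b→39,8→40 26:6→26,y→26,b→41,8→13 27:6→27,y→27,b→39,8→42 28:6→43,y→28,b→44,8→45 29:6→42,y→29,b→45,8→22 30:6→30,y→44,b→32,8→46 31:6→31,y→45,b→46,8→34 32:6→36,y→32,b→32,8→47 33:6→33,y→46,b→47,8→48 34:6→34,y→34,b→49,8→34 35:6→35,y→35,b→49,8→36 36:6→36,y→36,b→36,8→36 37:6→37,y→36,b→50,8→40 38:6→38,y→36,b→40,8→51 39:6→39,y→39,b→52,8→53 40:6→40,y→36,b→53,8→54 41:6→41,y→41,b→55,8→54 42:6→42,y→42,b→55,8→22 43:6→43,y→43,b→52,8→56 44:6→57,y→44,b→32,8→58 45:6→56,y→45,b→58,8→34 46:6→46,y→58,b→47,8→48 47:6→36,y→47,b→47,8→59 48:6→48,y→48,b→60,8→48 49:6→49,y→49,b→60,8→36 50:6→50,y→36,b→61,8→53 51:6→51,y→36,b→62,8→51 52:6→52,y→52,b→63,8→64 53:6→53,y→36,b→64,8→65 54:6→54,y→36,b→66,8→54 55:6→55,y→55,b→67,8→65 56:6→56,y→56,b→67,8→34 57:6→57,y→57,b→63,8→68 58:6→68,y→58,b→47,8→48 59:6→36,y→59,b→60,8→59 60:6→36,y→60,b→60,8→36 61:6→61,y→36,b→69,8→64 62:6→62,y→36,b→66,8→36 63:6→36,y→63,b→63,8→70 64:6→64,y→36,b→70,8→71 65:6→65,y→36,b→72,8→65 66:6→66,y→36,b→72,8→36 67:6→67,y→67,b→73,8→71 68:6→68,y→68,b→73,8→48 69:6→36,y→36,b→69,8→70 70:6→36,y→36,b→70,8→74 71:6→71,y→36,b→75,8→71 72:6→72,y→36,b→75,8→36 73:6→36,y→73,b→73,8→74 74:6→36,y→36,b→75,8→74 75:6→36,y→36,b→75,8→36 (ε-aug+det+¬).
'888b8': N↓-sim [104, 99, 70, 37, 20, 3] end={s111,s112,s64} rej; 5/5 single-dels accept.
'yy6b8y': run [104, 93, 84, 70, 55, 36, 10] end={s110,s111,s112,s15,s27,s40,s64,s67,s81,s83} rej; 6/6 del acc.
'8bbbb6': N↓-sim [104, 99, 84, 64, 44, 21, 5] end={s111,s112,s58,s64,s83} rej; 6/6 deletions ∈↓L.
3 obstructions.


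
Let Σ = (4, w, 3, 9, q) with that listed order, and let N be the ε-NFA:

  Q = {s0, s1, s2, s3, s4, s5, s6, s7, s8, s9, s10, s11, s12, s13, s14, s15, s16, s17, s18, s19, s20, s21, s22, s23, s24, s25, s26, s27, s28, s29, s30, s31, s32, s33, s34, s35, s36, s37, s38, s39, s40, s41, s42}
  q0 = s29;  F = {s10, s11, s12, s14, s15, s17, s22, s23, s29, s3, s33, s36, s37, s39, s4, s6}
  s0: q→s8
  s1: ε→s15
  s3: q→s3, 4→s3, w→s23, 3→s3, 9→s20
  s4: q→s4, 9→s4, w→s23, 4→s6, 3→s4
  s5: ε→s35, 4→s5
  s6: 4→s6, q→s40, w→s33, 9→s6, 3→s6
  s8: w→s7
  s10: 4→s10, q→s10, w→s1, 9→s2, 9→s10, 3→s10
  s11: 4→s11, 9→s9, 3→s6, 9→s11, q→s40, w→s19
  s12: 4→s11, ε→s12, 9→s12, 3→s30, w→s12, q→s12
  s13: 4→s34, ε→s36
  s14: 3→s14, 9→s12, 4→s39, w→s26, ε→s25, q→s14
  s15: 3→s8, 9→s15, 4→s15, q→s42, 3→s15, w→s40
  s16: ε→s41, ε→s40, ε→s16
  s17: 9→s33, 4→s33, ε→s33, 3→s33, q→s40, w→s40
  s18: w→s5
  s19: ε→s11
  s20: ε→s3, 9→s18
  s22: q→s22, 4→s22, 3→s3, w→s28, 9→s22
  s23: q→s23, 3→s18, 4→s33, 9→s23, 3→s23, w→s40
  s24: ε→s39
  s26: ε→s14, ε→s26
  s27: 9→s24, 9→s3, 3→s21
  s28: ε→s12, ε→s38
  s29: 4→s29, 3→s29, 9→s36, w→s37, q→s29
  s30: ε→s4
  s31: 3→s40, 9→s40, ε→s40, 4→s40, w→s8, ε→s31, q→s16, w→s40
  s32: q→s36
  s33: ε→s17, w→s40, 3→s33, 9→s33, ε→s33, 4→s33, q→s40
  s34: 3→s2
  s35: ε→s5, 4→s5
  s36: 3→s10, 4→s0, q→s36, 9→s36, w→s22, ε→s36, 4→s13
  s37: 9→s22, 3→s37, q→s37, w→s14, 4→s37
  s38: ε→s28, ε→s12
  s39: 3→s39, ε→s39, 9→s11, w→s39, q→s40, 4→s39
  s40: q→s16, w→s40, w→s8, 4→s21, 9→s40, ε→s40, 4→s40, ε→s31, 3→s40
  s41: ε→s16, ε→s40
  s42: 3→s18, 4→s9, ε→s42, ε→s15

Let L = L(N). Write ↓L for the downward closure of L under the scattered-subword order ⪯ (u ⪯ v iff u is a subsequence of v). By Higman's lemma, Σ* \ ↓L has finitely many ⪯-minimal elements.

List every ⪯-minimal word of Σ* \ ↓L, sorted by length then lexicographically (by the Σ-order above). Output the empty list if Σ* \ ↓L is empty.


|Q|=43, |F|=16, |δ|=144 (32 ε).
min D↑ (16 st, q0=0, F={11}): 0:4→0,w→1,3→0,9→2,q→0 1:4→1,w→3,3→1,9→4,q→1 2:4→2,w→4,3→5,9→2,q→2 3:4→6,w→3,3→3,9→7,q→3 4:4→4,w→7,3→8,9→4,q→4 5:4→5,w→9,3→5,9→5,q→5 6:4→6,w→6,3→6,9→10,q→11 7:4→10,w→7,3→12,9→7,q→7 8:4→8,w→13,3→8,9→8,q→8 9:4→9,w→11,3→9,9→9,q→9 10:4→10,w→10,3→14,9→10,q→11 11:4→11,w→11,3→11,9→11,q→11 12:4→14,w→13,3→12,9→12,q→12 13:4→15,w→11,3→13,9→13,q→13 14:4→14,w→15,3→14,9→14,q→11 15:4→15,w→11,3→15,9→15,q→11 (ε-aug+det+¬).
'ww4q': N↓-sim [40, 33, 26, 16, 7] end={s16,s21,s31,s40,s41,s7,s8} — reject; 4/4 single-dels accept.
'93ww': run [40, 34, 24, 17, 9] end={s16,s21,s31,s35,s40,s41,s5,s7,s8} rej; 4/4 deletions ∈↓L.
2 minimals (antichain).

min(Σ*\↓L) = [ww4q, 93ww].


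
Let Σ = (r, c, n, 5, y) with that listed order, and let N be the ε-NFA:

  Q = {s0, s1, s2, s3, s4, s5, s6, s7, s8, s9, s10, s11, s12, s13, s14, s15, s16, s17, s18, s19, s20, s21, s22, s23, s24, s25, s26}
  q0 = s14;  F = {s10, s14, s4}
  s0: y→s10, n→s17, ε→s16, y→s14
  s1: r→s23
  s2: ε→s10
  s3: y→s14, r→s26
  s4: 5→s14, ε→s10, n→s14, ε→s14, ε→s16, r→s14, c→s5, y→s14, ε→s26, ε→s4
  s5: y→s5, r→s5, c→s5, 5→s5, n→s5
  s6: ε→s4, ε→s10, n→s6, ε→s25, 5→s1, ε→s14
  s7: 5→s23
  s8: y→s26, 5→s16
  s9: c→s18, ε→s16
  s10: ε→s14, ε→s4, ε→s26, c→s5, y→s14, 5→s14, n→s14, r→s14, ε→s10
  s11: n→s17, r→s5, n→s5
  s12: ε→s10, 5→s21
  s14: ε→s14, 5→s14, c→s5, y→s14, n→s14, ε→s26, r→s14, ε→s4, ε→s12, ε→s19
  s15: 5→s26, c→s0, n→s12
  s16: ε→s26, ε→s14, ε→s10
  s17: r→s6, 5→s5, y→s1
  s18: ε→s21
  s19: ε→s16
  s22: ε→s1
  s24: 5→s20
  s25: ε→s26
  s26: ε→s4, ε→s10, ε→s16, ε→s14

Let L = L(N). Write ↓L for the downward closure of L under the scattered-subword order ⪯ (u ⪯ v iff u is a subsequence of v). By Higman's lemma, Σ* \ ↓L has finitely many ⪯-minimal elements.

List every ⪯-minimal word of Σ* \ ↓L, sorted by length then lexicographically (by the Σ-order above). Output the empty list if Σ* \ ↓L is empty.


min(Σ*\↓L) = [c].

|Q|=27, |F|=3, |δ|=76 (33 ε).
min D↑ (2 st, q0=0, F={1}): 0:r→0,c→1,n→0,5→0,y→0 1:r→1,c→1,n→1,5→1,y→1.
'c': |S_i|=[9, 1] end={s5} — reject; 1/1 deletions ∈↓L.
1 obstructions.


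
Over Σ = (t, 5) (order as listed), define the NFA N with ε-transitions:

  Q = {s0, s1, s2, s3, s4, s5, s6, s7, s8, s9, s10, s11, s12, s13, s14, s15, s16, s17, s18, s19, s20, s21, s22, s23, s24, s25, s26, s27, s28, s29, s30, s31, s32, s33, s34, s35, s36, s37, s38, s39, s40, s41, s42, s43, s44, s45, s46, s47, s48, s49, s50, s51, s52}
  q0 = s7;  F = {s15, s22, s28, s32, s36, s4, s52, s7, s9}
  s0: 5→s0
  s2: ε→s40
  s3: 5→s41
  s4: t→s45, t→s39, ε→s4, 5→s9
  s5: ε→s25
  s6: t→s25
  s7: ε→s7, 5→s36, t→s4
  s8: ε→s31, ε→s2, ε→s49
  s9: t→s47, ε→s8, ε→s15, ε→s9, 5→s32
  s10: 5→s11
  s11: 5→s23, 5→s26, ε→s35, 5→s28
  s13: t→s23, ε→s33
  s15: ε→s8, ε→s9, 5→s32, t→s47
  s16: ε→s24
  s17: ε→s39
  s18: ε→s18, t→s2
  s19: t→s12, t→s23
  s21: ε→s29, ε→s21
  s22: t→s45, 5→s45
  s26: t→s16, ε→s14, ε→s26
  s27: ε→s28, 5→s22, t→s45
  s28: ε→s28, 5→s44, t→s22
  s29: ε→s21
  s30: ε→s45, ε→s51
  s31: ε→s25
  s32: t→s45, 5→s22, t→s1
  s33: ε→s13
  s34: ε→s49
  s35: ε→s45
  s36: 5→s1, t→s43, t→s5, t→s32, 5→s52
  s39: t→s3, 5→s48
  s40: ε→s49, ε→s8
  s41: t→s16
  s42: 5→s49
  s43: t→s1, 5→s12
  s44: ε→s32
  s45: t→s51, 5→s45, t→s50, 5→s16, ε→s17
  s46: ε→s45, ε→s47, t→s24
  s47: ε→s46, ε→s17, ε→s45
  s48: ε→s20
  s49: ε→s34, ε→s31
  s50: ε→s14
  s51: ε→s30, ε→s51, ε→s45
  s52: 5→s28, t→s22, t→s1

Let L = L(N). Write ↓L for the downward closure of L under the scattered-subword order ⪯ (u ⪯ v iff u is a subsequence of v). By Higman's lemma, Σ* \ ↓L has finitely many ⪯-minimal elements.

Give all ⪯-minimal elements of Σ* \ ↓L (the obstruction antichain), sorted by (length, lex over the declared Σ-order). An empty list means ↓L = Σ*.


min(Σ*\↓L) = [tt, 5t55, 55t5, t5555, 5555t, 555555].

|Q|=53, |F|=9, |δ|=95 (46 ε).
min D↑ (9 st, q0=0, F={3}): 0:t→1,5→2 1:t→3,5→4 2:t→5,5→6 3:t→3,5→3 4:t→3,5→5 5:t→3,5→7 6:t→7,5→8 7:t→3,5→3 8:t→7,5→5 (ε-aug+det+¬).
'tt': |S_i|=[36, 31, 16] end={s1,s14,s16,s17,s20,s24,s3,s30,s39,s41,s45,s46,…} rej; 2/2 single-dels accept.
'5t55': N↓-sim [36, 34, 22, 15, 13] end={s14,s16,s17,s20,s24,s3,s30,s39,s41,s45,s48,s50,…} ∉↓L; 4/4 del acc.
'55t5': |S_i|=[36, 34, 20, 15, 13] end={s14,s16,s17,s20,s24,s3,s30,s39,s41,s45,s48,s50,…} — reject; 4/4 del acc.
't5555': N↓-sim [36, 31, 28, 16, 14, 13] end={s14,s16,s17,s20,s24,s3,s30,s39,s41,s45,s48,s50,…} — reject; 5/5 del acc.
'5555t': |S_i|=[36, 34, 20, 18, 17, 14] end={s1,s14,s16,s17,s20,s24,s3,s30,s39,s41,s45,s48,…} rej; 5/5 deletions ∈↓L.
'555555': |S_i|=[36, 34, 20, 18, 17, 14, 13] end={s14,s16,s17,s20,s24,s3,s30,s39,s41,s45,s48,s50,…} — reject; 6/6 del acc.
6 minimals (antichain).


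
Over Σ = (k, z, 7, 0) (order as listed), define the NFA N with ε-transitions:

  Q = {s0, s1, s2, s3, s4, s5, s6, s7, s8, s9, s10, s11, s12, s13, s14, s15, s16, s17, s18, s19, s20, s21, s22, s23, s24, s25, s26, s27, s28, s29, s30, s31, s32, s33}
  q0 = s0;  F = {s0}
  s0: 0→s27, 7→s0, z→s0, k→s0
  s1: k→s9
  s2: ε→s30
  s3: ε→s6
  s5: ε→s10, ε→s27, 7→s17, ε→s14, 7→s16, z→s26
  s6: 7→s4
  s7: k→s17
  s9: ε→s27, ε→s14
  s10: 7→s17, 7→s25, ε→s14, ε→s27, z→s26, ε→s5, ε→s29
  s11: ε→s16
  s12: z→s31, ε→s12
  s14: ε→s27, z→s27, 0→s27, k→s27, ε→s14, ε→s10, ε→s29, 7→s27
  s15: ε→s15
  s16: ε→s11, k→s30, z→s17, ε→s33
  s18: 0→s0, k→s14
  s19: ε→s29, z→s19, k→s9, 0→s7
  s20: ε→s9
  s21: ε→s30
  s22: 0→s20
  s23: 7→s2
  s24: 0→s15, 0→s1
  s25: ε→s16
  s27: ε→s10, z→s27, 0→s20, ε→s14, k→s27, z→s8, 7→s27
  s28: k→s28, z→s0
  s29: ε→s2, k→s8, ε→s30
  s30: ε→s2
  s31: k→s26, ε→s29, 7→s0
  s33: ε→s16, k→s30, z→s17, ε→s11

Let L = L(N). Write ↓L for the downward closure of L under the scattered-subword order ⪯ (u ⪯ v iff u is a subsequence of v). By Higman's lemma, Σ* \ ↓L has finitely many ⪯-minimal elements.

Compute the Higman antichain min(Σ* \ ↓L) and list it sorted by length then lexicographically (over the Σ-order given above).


|Q|=34, |F|=1, |δ|=73 (32 ε).
min D↑ (2 st, q0=0, F={1}): 0:k→0,z→0,7→0,0→1 1:k→1,z→1,7→1,0→1.
'0': run [17, 16] end={s10,s11,s14,s16,s17,s2,s20,s25,s26,s27,s29,s30,…} rej; 1/1 deletions ∈↓L.
1 words, ⪯-incomp.

Antichain: [0].


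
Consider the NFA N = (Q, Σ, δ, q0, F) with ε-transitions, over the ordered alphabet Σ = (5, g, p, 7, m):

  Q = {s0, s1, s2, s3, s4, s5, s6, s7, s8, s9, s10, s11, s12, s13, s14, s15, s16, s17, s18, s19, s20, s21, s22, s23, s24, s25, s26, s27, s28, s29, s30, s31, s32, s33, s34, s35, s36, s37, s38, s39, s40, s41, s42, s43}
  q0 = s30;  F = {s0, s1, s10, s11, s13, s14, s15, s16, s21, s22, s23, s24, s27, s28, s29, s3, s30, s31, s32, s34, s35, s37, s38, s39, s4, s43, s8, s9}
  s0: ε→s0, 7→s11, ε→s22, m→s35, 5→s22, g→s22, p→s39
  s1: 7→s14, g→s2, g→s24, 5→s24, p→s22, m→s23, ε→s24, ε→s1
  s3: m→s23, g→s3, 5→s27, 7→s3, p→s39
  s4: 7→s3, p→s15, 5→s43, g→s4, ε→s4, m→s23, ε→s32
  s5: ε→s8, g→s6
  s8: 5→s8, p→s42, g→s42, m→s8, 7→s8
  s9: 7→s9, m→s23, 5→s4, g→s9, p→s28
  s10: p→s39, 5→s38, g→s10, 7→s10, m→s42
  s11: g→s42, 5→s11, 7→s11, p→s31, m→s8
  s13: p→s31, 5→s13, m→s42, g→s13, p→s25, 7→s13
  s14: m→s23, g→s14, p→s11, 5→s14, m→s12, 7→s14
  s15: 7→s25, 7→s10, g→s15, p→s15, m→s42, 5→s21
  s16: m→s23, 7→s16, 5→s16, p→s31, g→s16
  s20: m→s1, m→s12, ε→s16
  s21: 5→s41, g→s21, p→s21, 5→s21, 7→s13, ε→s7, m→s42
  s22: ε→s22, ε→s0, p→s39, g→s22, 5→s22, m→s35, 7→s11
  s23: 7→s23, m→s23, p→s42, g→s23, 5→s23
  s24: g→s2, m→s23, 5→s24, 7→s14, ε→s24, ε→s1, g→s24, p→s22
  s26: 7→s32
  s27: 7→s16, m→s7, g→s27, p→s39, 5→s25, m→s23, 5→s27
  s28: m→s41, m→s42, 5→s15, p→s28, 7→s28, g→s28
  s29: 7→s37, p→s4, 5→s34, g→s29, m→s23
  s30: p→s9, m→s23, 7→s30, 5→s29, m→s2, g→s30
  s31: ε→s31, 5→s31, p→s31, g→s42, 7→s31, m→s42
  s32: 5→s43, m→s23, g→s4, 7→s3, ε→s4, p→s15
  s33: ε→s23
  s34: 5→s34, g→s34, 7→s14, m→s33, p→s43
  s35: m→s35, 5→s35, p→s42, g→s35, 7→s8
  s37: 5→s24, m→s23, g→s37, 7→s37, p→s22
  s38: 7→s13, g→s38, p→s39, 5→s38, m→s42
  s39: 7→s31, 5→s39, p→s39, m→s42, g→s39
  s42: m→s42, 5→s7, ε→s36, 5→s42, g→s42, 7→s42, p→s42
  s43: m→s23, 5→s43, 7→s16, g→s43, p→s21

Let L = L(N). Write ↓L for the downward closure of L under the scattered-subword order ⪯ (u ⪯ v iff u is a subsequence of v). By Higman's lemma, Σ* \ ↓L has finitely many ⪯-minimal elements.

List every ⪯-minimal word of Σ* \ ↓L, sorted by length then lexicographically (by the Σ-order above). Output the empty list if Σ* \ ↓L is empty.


|Q|=44, |F|=28, |δ|=177 (17 ε).
min D↑ (26 st, q0=0, F={8}): 0:5→1,g→0,p→2,7→0,m→3 1:5→4,g→1,p→5,7→6,m→3 2:5→5,g→2,p→7,7→2,m→3 3:5→3,g→3,p→8,7→3,m→3 4:5→4,g→4,p→9,7→10,m→3 5:5→9,g→5,p→11,7→12,m→3 6:5→13,g→6,p→14,7→6,m→3 7:5→11,g→7,p→7,7→7,m→8 8:5→8,g→8,p→8,7→8,m→8 9:5→9,g→9,p→15,7→16,m→3 10:5→10,g→10,p→17,7→10,m→3 11:5→15,g→11,p→11,7→18,m→8 12:5→19,g→12,p→20,7→12,m→3 13:5→13,g→13,p→14,7→10,m→3 14:5→14,g→14,p→20,7→17,m→21 15:5→15,g→15,p→15,7→22,m→8 16:5→16,g→16,p→23,7→16,m→3 17:5→17,g→8,p→23,7→17,m→24 18:5→25,g→18,p→20,7→18,m→8 19:5→19,g→19,p→20,7→16,m→3 20:5→20,g→20,p→20,7→23,m→8 21:5→21,g→21,p→8,7→24,m→21 22:5→22,g→22,p→23,7→22,m→8 23:5→23,g→8,p→23,7→23,m→8 24:5→24,g→8,p→8,7→24,m→24 25:5→25,g→25,p→20,7→22,m→8.
'mp': N↓-sim [36, 10, 3] end={s36,s42,s7} rej; 2/2 del acc.
'ppm': N↓-sim [36, 26, 13, 4] end={s36,s41,s42,s7} rej; 3/3 del acc.
'557pg': N↓-sim [36, 33, 26, 12, 7, 3] end={s36,s42,s7} rej; 5/5 single-dels accept.
'57p7g': |S_i|=[36, 33, 24, 11, 6, 3] end={s36,s42,s7} rej; 5/5 del acc.
4 minimals (antichain).

A = [mp, ppm, 557pg, 57p7g].


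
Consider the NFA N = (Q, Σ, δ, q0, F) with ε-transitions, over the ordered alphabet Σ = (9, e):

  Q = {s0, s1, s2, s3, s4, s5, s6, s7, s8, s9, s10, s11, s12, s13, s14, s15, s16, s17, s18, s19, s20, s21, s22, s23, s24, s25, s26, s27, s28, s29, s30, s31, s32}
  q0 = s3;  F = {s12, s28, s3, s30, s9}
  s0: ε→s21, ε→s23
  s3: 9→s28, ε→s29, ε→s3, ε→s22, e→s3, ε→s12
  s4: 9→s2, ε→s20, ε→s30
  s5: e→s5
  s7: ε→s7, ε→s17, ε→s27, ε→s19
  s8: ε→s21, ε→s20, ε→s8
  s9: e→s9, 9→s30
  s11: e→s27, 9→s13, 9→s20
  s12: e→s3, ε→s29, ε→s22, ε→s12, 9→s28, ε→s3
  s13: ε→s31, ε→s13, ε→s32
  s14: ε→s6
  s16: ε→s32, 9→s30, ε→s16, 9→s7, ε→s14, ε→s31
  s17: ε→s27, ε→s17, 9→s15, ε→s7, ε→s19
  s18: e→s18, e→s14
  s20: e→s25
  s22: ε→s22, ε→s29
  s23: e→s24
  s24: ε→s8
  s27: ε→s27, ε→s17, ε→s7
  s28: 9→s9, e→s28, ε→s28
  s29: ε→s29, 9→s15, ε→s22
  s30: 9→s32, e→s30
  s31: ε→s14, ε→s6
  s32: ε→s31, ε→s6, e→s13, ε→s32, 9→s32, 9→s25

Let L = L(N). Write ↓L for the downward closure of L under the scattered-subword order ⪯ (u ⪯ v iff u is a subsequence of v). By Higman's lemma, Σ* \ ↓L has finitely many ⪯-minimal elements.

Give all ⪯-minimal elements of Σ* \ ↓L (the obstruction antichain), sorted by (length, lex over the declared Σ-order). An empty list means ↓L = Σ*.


|Q|=33, |F|=5, |δ|=71 (45 ε).
min D↑ (5 st, q0=0, F={4}): 0:9→1,e→0 1:9→2,e→1 2:9→3,e→2 3:9→4,e→3 4:9→4,e→4 [Hopcroft].
'9999': N↓-sim [14, 10, 8, 7, 6] end={s13,s14,s25,s31,s32,s6} rej; 4/4 del acc.
1 words, ⪯-incomp.

min(Σ*\↓L) = [9999].


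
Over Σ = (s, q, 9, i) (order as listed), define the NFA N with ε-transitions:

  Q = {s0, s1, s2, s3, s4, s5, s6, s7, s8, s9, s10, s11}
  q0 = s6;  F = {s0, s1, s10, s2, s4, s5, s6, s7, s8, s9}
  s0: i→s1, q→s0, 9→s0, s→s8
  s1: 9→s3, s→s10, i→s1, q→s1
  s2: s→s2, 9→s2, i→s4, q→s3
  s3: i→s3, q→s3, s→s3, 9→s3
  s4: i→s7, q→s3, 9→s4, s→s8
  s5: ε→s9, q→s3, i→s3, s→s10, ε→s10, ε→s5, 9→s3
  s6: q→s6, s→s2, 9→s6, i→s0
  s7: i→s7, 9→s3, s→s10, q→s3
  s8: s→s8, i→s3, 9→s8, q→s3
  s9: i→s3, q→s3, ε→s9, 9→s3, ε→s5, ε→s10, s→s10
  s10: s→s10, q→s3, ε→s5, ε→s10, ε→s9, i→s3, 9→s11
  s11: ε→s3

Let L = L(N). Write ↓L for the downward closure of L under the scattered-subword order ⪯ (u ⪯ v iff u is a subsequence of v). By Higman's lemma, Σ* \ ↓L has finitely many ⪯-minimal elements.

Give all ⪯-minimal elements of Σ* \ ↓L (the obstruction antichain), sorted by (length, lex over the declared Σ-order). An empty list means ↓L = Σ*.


min(Σ*\↓L) = [sq, isi, ii9].

|Q|=12, |F|=10, |δ|=54 (10 ε).
min D↑ (9 st, q0=0, F={3}): 0:s→1,q→0,9→0,i→2 1:s→1,q→3,9→1,i→4 2:s→5,q→2,9→2,i→6 3:s→3,q→3,9→3,i→3 4:s→5,q→3,9→4,i→7 5:s→5,q→3,9→5,i→3 6:s→8,q→6,9→3,i→6 7:s→8,q→3,9→3,i→7 8:s→8,q→3,9→3,i→3 [Hopcroft].
'sq': N↓-sim [12, 9, 1] end={s3} — reject; 2/2 single-dels accept.
'isi': run [12, 10, 6, 1] end={s3} rej; 3/3 del acc.
'ii9': N↓-sim [12, 10, 7, 2] end={s11,s3} ∉↓L; 3/3 del acc.
3 minimals (antichain).


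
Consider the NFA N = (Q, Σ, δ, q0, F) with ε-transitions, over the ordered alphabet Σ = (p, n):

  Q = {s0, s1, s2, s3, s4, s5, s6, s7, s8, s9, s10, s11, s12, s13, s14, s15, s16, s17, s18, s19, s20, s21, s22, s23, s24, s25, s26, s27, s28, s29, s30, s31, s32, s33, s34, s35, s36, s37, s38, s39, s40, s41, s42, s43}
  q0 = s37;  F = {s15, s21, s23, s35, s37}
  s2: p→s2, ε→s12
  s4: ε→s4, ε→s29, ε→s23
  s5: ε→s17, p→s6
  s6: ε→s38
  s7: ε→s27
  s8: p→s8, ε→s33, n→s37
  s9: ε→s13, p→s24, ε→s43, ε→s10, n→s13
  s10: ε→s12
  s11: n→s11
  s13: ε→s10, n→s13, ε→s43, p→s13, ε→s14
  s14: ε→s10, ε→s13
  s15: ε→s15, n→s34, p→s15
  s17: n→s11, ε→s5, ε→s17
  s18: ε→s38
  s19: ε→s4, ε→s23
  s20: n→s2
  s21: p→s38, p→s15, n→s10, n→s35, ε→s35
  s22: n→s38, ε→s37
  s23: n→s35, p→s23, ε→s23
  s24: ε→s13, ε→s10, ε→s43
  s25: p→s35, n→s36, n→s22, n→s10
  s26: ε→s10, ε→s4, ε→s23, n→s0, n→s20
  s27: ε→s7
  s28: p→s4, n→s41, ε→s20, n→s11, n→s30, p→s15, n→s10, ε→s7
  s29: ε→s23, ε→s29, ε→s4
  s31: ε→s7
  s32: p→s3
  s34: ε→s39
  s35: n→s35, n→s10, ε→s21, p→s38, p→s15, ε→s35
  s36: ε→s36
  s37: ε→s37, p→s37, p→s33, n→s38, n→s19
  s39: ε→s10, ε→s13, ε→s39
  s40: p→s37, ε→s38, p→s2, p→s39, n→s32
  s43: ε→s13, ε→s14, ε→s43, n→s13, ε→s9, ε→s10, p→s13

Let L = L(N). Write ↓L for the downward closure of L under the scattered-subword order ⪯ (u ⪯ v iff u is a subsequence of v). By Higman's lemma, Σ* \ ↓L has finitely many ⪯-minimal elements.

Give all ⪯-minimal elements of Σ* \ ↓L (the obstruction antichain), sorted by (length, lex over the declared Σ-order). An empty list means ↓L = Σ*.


|Q|=44, |F|=5, |δ|=100 (53 ε).
min D↑ (5 st, q0=0, F={4}): 0:p→0,n→1 1:p→1,n→2 2:p→3,n→2 3:p→3,n→4 4:p→4,n→4.
'nnpn': |S_i|=[19, 17, 13, 11, 9] end={s10,s12,s13,s14,s24,s34,s39,s43,s9} ∉↓L; 4/4 del acc.
1 obstructions.

A = [nnpn].


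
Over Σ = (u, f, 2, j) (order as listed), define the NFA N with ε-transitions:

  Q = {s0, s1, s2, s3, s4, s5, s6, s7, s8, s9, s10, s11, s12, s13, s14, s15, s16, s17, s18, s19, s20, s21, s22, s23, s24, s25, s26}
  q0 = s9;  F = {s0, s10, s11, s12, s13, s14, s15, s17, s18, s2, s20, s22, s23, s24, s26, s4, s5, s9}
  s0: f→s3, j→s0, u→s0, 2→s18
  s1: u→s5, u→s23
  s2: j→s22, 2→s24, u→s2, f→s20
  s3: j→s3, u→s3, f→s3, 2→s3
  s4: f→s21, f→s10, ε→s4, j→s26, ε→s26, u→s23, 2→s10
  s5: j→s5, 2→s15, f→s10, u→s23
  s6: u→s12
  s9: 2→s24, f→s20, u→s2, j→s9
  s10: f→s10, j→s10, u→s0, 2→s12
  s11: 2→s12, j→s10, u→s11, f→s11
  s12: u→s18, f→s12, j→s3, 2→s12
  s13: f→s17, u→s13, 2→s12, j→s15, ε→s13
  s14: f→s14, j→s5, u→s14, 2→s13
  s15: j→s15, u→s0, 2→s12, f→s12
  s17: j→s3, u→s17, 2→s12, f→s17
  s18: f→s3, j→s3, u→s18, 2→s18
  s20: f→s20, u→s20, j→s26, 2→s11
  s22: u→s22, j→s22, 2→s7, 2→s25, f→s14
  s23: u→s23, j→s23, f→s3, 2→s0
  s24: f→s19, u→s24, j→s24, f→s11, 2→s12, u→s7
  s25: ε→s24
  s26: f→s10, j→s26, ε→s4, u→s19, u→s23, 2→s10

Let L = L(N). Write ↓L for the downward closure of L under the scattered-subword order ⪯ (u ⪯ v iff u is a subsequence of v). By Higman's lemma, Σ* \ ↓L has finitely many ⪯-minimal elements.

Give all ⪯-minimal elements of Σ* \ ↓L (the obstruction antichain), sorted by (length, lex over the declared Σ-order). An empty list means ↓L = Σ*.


|Q|=27, |F|=18, |δ|=89 (5 ε).
min D↑ (18 st, q0=0, F={12}): 0:u→1,f→2,2→3,j→0 1:u→1,f→2,2→3,j→4 2:u→2,f→2,2→5,j→6 3:u→3,f→5,2→7,j→3 4:u→4,f→8,2→3,j→4 5:u→5,f→5,2→7,j→9 6:u→10,f→9,2→9,j→6 7:u→11,f→7,2→7,j→12 8:u→8,f→8,2→13,j→14 9:u→15,f→9,2→7,j→9 10:u→10,f→12,2→15,j→10 11:u→11,f→12,2→11,j→12 12:u→12,f→12,2→12,j→12 13:u→13,f→16,2→7,j→17 14:u→10,f→9,2→17,j→14 15:u→15,f→12,2→11,j→15 16:u→16,f→16,2→7,j→12 17:u→15,f→7,2→7,j→17 (ε-aug+det+¬).
'22j': run [23, 13, 3, 1] end={s3} — reject; 3/3 deletions ∈↓L.
'fjuf': N↓-sim [23, 17, 12, 5, 1] end={s3} rej; 4/4 single-dels accept.
'22uf': N↓-sim [23, 13, 3, 2, 1] end={s3} — reject; 4/4 single-dels accept.
'fjf2j': run [23, 17, 12, 6, 3, 1] end={s3} rej; 5/5 single-dels accept.
'ujf2fj': run [23, 22, 20, 14, 7, 4, 1] end={s3} — reject; 6/6 single-dels accept.
5 words, ⪯-incomp.

A = [22j, fjuf, 22uf, fjf2j, ujf2fj].


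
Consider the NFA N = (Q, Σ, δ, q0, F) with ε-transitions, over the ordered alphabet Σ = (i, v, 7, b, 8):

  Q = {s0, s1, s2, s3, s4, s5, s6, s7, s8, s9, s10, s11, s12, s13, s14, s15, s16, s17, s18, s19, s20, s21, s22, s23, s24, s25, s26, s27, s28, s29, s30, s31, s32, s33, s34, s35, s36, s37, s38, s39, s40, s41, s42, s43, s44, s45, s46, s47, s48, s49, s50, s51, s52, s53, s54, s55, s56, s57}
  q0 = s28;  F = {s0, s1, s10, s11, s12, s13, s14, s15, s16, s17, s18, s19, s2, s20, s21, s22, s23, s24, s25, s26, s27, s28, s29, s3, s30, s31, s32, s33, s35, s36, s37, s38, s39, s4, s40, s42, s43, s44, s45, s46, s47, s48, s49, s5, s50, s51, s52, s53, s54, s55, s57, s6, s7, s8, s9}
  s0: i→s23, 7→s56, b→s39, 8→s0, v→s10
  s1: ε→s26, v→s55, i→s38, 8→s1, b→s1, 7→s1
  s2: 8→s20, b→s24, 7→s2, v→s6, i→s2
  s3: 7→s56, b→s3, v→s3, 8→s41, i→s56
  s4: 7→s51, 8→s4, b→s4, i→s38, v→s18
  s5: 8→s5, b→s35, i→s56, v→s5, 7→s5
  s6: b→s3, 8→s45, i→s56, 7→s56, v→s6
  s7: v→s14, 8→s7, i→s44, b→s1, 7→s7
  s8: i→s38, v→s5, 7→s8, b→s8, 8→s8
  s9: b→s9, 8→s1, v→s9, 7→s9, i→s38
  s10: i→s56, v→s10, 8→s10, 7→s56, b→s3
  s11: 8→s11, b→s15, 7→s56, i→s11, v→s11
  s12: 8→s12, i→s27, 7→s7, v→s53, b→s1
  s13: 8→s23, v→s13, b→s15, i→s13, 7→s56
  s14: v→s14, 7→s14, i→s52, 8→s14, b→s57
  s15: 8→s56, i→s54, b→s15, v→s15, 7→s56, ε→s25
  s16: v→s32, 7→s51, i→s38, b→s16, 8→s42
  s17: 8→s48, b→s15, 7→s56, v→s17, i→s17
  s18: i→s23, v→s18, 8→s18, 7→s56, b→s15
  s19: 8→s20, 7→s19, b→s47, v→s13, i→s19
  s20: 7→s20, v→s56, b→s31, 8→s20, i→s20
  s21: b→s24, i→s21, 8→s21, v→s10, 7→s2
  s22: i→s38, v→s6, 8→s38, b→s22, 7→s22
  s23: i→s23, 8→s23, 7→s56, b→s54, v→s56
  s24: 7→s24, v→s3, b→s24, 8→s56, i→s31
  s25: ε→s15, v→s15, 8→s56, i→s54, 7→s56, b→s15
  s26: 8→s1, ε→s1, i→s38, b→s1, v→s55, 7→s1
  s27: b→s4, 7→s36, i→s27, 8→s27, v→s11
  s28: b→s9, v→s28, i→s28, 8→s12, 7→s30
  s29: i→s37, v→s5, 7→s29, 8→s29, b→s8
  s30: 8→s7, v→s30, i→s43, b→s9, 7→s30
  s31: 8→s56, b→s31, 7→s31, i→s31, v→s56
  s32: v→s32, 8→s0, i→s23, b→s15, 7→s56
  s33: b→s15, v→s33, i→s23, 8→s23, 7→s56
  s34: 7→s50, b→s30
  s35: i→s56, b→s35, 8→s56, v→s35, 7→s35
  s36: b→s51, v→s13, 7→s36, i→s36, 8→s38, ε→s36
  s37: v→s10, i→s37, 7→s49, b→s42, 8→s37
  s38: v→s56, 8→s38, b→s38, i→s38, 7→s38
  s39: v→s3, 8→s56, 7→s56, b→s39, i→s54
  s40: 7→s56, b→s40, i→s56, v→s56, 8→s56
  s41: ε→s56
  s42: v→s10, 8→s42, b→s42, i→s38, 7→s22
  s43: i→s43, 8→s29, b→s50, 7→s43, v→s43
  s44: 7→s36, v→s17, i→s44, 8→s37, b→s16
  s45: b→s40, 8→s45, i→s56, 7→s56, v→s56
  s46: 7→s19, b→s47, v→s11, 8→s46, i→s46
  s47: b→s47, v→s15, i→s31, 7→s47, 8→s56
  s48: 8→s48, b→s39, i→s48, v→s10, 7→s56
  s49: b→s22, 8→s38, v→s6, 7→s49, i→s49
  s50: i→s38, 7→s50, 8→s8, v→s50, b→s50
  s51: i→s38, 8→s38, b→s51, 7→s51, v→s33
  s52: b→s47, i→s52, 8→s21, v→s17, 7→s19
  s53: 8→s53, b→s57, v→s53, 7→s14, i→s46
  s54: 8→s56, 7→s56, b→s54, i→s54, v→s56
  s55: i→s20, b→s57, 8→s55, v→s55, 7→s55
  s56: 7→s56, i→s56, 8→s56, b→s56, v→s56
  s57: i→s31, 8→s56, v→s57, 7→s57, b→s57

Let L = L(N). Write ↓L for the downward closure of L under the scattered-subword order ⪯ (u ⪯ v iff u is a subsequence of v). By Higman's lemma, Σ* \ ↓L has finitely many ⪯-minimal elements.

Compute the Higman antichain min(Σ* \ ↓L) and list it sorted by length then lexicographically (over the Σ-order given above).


|Q|=58, |F|=55, |δ|=288 (6 ε).
min D↑ (54 st, q0=0, F={14}): 0:i→0,v→0,7→1,b→2,8→3 1:i→4,v→1,7→1,b→2,8→5 2:i→6,v→2,7→2,b→2,8→7 3:i→8,v→9,7→5,b→7,8→3 4:i→4,v→4,7→4,b→10,8→11 5:i→12,v→13,7→5,b→7,8→5 6:i→6,v→14,7→6,b→6,8→6 7:i→6,v→15,7→7,b→7,8→7 8:i→8,v→16,7→17,b→18,8→8 9:i→19,v→9,7→13,b→20,8→9 10:i→6,v→10,7→10,b→10,8→21 11:i→22,v→23,7→11,b→21,8→11 12:i→12,v→24,7→17,b→25,8→22 13:i→26,v→13,7→13,b→20,8→13 14:i→14,v→14,7→14,b→14,8→14 15:i→27,v→15,7→15,b→20,8→15 16:i→16,v→16,7→14,b→28,8→16 17:i→17,v→29,7→17,b→30,8→6 18:i→6,v→31,7→30,b→18,8→18 19:i→19,v→16,7→32,b→33,8→19 20:i→34,v→20,7→20,b→20,8→14 21:i→6,v→23,7→21,b→21,8→21 22:i→22,v→35,7→36,b→37,8→22 23:i→14,v→23,7→23,b→38,8→23 24:i→24,v→24,7→14,b→28,8→39 25:i→6,v→40,7→30,b→25,8→37 26:i→26,v→24,7→32,b→33,8→41 27:i→27,v→14,7→27,b→34,8→27 28:i→42,v→28,7→14,b→28,8→14 29:i→29,v→29,7→14,b→28,8→43 30:i→6,v→44,7→30,b→30,8→6 31:i→43,v→31,7→14,b→28,8→31 32:i→32,v→29,7→32,b→33,8→27 33:i→34,v→28,7→33,b→33,8→14 34:i→34,v→14,7→34,b→34,8→14 35:i→14,v→35,7→14,b→45,8→35 36:i→36,v→46,7→36,b→47,8→6 37:i→6,v→35,7→47,b→37,8→37 38:i→14,v→38,7→38,b→38,8→14 39:i→39,v→35,7→14,b→48,8→39 40:i→43,v→40,7→14,b→28,8→49 41:i→41,v→35,7→50,b→51,8→41 42:i→42,v→14,7→14,b→42,8→14 43:i→43,v→14,7→14,b→42,8→43 44:i→43,v→44,7→14,b→28,8→43 45:i→14,v→45,7→14,b→45,8→14 46:i→14,v→46,7→14,b→45,8→52 47:i→6,v→46,7→47,b→47,8→6 48:i→42,v→45,7→14,b→48,8→14 49:i→43,v→35,7→14,b→48,8→49 50:i→50,v→46,7→50,b→51,8→27 51:i→34,v→45,7→51,b→51,8→14 52:i→14,v→14,7→14,b→53,8→52 53:i→14,v→14,7→14,b→53,8→14.
'biv': |S_i|=[57, 35, 6, 1] end={s56} ∉↓L; 3/3 single-dels accept.
'8iv7': |S_i|=[57, 52, 40, 20, 1] end={s56} ∉↓L; 4/4 single-dels accept.
'8vb8': run [57, 52, 35, 13, 2] end={s41,s56} ∉↓L; 4/4 deletions ∈↓L.
'7i8vi': run [57, 49, 41, 26, 9, 1] end={s56} rej; 5/5 deletions ∈↓L.
'8i78v': |S_i|=[57, 52, 40, 23, 9, 1] end={s56} ∉↓L; 5/5 single-dels accept.
5 words, ⪯-incomp.

min(Σ*\↓L) = [biv, 8iv7, 8vb8, 7i8vi, 8i78v].


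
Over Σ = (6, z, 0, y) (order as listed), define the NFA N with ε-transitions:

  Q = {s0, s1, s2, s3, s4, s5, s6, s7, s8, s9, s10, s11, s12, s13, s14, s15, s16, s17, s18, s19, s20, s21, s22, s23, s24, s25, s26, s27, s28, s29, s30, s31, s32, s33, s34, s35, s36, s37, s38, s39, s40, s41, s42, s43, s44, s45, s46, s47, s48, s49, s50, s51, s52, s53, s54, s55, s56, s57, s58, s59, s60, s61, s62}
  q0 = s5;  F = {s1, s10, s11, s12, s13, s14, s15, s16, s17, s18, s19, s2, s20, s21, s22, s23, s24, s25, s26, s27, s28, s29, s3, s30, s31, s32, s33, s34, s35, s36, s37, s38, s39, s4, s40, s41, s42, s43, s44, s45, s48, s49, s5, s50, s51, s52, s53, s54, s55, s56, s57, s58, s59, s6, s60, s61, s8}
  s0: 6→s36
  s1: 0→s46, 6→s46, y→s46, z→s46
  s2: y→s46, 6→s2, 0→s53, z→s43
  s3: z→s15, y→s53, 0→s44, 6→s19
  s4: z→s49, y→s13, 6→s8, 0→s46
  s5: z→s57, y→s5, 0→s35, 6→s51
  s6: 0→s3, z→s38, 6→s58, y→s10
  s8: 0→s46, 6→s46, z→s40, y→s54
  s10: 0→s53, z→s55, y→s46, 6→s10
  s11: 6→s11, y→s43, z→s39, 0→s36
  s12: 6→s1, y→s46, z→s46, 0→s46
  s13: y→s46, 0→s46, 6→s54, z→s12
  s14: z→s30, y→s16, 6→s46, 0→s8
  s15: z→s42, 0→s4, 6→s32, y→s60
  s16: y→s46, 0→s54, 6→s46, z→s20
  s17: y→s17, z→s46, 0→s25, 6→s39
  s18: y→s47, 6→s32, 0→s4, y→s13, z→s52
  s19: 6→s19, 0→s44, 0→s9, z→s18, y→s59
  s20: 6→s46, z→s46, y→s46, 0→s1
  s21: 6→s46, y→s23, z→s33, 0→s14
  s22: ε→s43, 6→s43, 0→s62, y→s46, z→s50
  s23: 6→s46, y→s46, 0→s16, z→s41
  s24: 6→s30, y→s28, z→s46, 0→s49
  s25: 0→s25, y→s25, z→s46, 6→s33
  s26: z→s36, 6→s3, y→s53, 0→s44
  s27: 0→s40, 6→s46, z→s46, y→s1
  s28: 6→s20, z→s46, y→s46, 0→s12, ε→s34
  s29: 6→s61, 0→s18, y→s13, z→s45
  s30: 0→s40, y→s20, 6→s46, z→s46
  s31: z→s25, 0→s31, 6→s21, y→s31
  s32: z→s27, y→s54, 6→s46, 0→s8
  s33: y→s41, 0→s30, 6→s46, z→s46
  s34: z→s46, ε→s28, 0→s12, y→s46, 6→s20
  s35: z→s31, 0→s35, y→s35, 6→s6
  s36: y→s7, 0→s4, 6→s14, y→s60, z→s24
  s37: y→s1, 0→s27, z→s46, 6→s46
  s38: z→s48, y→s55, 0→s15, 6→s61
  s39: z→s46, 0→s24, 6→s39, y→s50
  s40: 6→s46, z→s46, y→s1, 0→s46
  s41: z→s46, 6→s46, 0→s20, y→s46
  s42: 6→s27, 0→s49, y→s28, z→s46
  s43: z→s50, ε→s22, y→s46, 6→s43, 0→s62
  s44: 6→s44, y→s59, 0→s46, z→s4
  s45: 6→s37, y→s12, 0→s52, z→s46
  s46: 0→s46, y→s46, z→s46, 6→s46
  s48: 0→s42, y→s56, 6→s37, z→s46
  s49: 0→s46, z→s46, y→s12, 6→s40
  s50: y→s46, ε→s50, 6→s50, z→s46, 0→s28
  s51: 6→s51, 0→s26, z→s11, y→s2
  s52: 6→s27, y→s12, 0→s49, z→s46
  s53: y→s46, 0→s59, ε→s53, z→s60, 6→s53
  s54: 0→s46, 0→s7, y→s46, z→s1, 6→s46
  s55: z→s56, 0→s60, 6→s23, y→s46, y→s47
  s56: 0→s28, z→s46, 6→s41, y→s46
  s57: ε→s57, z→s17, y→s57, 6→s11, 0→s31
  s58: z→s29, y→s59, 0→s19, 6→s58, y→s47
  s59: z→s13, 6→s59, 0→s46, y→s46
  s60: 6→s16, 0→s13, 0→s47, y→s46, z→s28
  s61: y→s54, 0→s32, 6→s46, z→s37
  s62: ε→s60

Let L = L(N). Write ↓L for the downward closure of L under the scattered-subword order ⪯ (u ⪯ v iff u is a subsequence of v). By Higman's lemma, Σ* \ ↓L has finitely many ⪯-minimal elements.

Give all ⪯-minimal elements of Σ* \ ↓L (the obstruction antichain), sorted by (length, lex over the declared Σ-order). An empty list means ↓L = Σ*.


|Q|=63, |F|=57, |δ|=248 (8 ε).
min D↑ (56 st, q0=0, F={16}): 0:6→1,z→2,0→3,y→0 1:6→1,z→4,0→5,y→6 2:6→4,z→7,0→8,y→2 3:6→9,z→8,0→3,y→3 4:6→4,z→10,0→11,y→12 5:6→13,z→11,0→14,y→15 6:6→6,z→12,0→15,y→16 7:6→10,z→16,0→17,y→7 8:6→18,z→17,0→8,y→8 9:6→19,z→20,0→13,y→21 10:6→10,z→16,0→22,y→23 11:6→24,z→22,0→25,y→26 12:6→12,z→23,0→26,y→16 13:6→27,z→28,0→14,y→15 14:6→14,z→25,0→16,y→29 15:6→15,z→26,0→29,y→16 16:6→16,z→16,0→16,y→16 17:6→30,z→16,0→17,y→17 18:6→16,z→30,0→24,y→31 19:6→19,z→32,0→27,y→29 20:6→33,z→34,0→28,y→35 21:6→21,z→35,0→15,y→16 22:6→36,z→16,0→37,y→38 23:6→23,z→16,0→38,y→16 24:6→16,z→36,0→39,y→40 25:6→39,z→37,0→16,y→41 26:6→40,z→38,0→41,y→16 27:6→27,z→42,0→14,y→29 28:6→43,z→44,0→25,y→26 29:6→29,z→41,0→16,y→16 30:6→16,z→16,0→36,y→45 31:6→16,z→45,0→40,y→16 32:6→33,z→46,0→42,y→41 33:6→16,z→47,0→43,y→48 34:6→47,z→16,0→44,y→49 35:6→31,z→49,0→26,y→16 36:6→16,z→16,0→50,y→51 37:6→50,z→16,0→16,y→52 38:6→51,z→16,0→52,y→16 39:6→16,z→50,0→16,y→48 40:6→16,z→51,0→48,y→16 41:6→48,z→52,0→16,y→16 42:6→43,z→53,0→25,y→41 43:6→16,z→54,0→39,y→48 44:6→54,z→16,0→37,y→38 45:6→16,z→16,0→51,y→16 46:6→47,z→16,0→53,y→52 47:6→16,z→16,0→54,y→55 48:6→16,z→55,0→16,y→16 49:6→45,z→16,0→38,y→16 50:6→16,z→16,0→16,y→55 51:6→16,z→16,0→55,y→16 52:6→55,z→16,0→16,y→16 53:6→54,z→16,0→37,y→52 54:6→16,z→16,0→50,y→55 55:6→16,z→16,0→16,y→16.
'6yy': N↓-sim [62, 56, 24, 2] end={s46,s47} ∉↓L; 3/3 del acc.
'zzz': run [62, 48, 23, 1] end={s46} rej; 3/3 single-dels accept.
'6000': N↓-sim [62, 56, 34, 14, 2] end={s46,s7} ∉↓L; 4/4 del acc.
'z066': |S_i|=[62, 48, 33, 16, 1] end={s46} — reject; 4/4 single-dels accept.
'0z66': |S_i|=[62, 52, 40, 18, 1] end={s46} rej; 4/4 deletions ∈↓L.
'066y0': |S_i|=[62, 52, 45, 35, 8, 2] end={s46,s7} ∉↓L; 5/5 single-dels accept.
6 obstructions.

Antichain: [6yy, zzz, 6000, z066, 0z66, 066y0].
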